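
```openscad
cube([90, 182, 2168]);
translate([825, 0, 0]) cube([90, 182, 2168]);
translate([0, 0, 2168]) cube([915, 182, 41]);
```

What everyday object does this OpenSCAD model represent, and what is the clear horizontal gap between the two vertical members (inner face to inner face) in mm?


A door frame. The clear opening width is 735 mm.

Two 2168 mm tall posts with a header on top — a door frame. The left jamb is 90 mm wide at x = 0; the right jamb starts at x = 825. The clear opening is 825 − 90 = 735 mm.


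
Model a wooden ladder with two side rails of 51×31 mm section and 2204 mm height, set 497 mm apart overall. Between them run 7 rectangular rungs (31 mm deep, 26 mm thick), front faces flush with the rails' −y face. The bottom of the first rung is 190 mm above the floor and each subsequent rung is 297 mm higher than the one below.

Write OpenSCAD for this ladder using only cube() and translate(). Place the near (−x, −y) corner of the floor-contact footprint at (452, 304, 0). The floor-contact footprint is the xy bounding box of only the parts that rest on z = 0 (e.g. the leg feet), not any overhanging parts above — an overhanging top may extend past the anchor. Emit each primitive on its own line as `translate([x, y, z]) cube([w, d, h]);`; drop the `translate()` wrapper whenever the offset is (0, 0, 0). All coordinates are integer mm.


translate([452, 304, 0]) cube([51, 31, 2204]);
translate([898, 304, 0]) cube([51, 31, 2204]);
translate([503, 304, 190]) cube([395, 31, 26]);
translate([503, 304, 487]) cube([395, 31, 26]);
translate([503, 304, 784]) cube([395, 31, 26]);
translate([503, 304, 1081]) cube([395, 31, 26]);
translate([503, 304, 1378]) cube([395, 31, 26]);
translate([503, 304, 1675]) cube([395, 31, 26]);
translate([503, 304, 1972]) cube([395, 31, 26]);


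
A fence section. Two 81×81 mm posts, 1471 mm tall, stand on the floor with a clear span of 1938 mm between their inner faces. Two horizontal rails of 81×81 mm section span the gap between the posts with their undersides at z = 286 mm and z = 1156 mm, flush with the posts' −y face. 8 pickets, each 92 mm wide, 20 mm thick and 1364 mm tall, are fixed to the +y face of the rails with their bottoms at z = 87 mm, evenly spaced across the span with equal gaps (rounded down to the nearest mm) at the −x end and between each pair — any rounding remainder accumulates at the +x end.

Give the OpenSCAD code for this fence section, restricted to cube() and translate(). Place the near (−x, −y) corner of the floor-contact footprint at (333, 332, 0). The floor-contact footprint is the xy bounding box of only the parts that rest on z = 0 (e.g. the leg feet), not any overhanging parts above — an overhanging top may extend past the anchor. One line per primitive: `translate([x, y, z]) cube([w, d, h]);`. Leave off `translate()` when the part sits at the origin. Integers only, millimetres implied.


translate([333, 332, 0]) cube([81, 81, 1471]);
translate([2352, 332, 0]) cube([81, 81, 1471]);
translate([414, 332, 286]) cube([1938, 81, 81]);
translate([414, 332, 1156]) cube([1938, 81, 81]);
translate([547, 413, 87]) cube([92, 20, 1364]);
translate([772, 413, 87]) cube([92, 20, 1364]);
translate([997, 413, 87]) cube([92, 20, 1364]);
translate([1222, 413, 87]) cube([92, 20, 1364]);
translate([1447, 413, 87]) cube([92, 20, 1364]);
translate([1672, 413, 87]) cube([92, 20, 1364]);
translate([1897, 413, 87]) cube([92, 20, 1364]);
translate([2122, 413, 87]) cube([92, 20, 1364]);


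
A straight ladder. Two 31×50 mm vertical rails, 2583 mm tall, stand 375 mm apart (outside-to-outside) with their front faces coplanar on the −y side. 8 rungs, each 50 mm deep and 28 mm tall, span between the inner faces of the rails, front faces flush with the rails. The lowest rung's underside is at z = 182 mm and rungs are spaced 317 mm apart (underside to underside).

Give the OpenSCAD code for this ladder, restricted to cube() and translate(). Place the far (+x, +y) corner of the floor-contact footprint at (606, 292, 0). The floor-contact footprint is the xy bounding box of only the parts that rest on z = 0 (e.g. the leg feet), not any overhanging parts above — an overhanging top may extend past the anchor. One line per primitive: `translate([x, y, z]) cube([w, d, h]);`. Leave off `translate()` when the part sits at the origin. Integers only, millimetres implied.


translate([231, 242, 0]) cube([31, 50, 2583]);
translate([575, 242, 0]) cube([31, 50, 2583]);
translate([262, 242, 182]) cube([313, 50, 28]);
translate([262, 242, 499]) cube([313, 50, 28]);
translate([262, 242, 816]) cube([313, 50, 28]);
translate([262, 242, 1133]) cube([313, 50, 28]);
translate([262, 242, 1450]) cube([313, 50, 28]);
translate([262, 242, 1767]) cube([313, 50, 28]);
translate([262, 242, 2084]) cube([313, 50, 28]);
translate([262, 242, 2401]) cube([313, 50, 28]);


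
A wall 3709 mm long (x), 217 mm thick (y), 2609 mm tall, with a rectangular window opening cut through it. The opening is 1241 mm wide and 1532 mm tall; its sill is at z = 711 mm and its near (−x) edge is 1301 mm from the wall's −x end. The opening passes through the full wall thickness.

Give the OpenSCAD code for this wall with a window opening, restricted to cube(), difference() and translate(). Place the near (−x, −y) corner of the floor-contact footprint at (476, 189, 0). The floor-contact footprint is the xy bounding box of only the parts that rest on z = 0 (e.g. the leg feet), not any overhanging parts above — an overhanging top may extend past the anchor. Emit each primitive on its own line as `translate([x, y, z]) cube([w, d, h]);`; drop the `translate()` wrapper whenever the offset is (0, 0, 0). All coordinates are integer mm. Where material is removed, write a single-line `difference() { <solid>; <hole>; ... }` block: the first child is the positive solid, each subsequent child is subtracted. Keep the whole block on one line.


difference() { translate([476, 189, 0]) cube([3709, 217, 2609]); translate([1777, 189, 711]) cube([1241, 217, 1532]); }


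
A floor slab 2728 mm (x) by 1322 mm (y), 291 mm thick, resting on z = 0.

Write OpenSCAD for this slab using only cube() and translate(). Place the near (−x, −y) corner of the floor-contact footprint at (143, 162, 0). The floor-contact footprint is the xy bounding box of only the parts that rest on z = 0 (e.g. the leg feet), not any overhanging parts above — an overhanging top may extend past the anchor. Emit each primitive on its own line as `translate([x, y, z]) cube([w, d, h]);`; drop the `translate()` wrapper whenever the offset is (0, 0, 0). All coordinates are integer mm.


translate([143, 162, 0]) cube([2728, 1322, 291]);


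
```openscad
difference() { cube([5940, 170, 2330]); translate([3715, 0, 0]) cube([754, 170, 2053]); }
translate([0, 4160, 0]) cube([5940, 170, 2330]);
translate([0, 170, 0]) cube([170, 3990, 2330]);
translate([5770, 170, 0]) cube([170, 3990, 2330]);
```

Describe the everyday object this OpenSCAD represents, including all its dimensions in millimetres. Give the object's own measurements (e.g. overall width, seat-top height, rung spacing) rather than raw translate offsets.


A single room: four walls, each 2330 mm tall and 170 mm thick, enclosing an outside footprint 5940×4330 mm (x × y), no floor or roof. The front and back walls (−y and +y sides) run the full x-width; the side walls fit between their inner faces. A door opening 754 mm wide and 2053 mm tall is cut through the front wall from the floor up, its −x edge 3715 mm from the wall's −x end.


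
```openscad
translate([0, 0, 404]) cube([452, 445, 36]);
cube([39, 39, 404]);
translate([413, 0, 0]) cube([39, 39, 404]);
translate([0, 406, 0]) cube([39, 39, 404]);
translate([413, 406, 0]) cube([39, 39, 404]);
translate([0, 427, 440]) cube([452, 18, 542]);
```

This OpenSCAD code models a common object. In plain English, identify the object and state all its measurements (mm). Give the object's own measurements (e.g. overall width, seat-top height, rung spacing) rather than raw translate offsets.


A chair. The seat is a 452×445×36 mm slab with its top at z = 440 mm, on four 39×39 mm corner legs (flush with the seat edges, standing on z = 0). A flat backrest 18 mm thick, 542 mm tall, spans the full seat width and rises from the seat top along its +y edge, rear face flush with the rear of the seat.


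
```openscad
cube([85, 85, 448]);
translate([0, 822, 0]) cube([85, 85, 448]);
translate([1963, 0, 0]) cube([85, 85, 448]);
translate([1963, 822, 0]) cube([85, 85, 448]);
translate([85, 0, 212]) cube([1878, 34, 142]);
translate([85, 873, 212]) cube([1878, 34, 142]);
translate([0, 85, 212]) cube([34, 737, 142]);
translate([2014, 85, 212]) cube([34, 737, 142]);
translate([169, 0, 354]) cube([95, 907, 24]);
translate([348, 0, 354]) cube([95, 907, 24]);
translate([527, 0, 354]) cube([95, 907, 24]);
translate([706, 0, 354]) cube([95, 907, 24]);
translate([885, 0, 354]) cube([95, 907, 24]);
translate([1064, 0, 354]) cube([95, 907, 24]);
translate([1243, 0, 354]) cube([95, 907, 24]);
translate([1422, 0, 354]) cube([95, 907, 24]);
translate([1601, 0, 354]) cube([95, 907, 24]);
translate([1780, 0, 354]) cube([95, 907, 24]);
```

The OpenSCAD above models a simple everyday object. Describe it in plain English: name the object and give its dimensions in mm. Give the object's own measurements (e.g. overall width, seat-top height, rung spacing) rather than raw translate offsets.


A bed frame 2048 mm long (x) by 907 mm wide (y). Four 85×85 mm corner posts, 448 mm tall, at the corners of the footprint. Four rails of 34 mm thickness and 142 mm height run between adjacent posts with their undersides at z = 212 mm, their outer faces flush with the outside of the frame (the two x-running rails run between the posts' inner faces; the two y-running rails run between the posts' inner faces). 10 slats, each 95 mm wide (x) and 24 mm thick, lie across the top of the two x-running rails, running the full 907 mm width of the frame in y; along x they sit between the end posts with a 84 mm gap after the −x posts and between neighbouring slats, leaving 88 mm before the +x posts.


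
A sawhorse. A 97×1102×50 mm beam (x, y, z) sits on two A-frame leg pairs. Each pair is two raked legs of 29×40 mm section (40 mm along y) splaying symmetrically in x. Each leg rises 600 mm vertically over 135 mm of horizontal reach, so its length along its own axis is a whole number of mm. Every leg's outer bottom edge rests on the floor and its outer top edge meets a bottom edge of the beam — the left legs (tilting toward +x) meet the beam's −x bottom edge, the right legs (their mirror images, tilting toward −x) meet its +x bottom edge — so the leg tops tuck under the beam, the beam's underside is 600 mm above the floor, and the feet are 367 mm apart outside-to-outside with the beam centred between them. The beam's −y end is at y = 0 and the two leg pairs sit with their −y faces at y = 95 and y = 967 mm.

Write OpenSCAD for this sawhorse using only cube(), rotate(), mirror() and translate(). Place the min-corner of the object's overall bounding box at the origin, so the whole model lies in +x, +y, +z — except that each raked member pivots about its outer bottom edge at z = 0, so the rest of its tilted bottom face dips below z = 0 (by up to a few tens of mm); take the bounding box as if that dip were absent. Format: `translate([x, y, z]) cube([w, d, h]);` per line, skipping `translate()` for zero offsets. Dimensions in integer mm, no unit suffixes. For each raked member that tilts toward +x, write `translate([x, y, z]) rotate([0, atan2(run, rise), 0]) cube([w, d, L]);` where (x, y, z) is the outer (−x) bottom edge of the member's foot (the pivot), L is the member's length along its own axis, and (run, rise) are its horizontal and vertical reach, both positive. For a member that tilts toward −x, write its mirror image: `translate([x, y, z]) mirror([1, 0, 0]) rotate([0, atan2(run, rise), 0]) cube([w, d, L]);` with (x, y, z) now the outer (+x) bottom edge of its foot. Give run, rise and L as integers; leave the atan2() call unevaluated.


translate([135, 0, 600]) cube([97, 1102, 50]);
translate([0, 95, 0]) rotate([0, atan2(135, 600), 0]) cube([29, 40, 615]);
translate([367, 95, 0]) mirror([1, 0, 0]) rotate([0, atan2(135, 600), 0]) cube([29, 40, 615]);
translate([0, 967, 0]) rotate([0, atan2(135, 600), 0]) cube([29, 40, 615]);
translate([367, 967, 0]) mirror([1, 0, 0]) rotate([0, atan2(135, 600), 0]) cube([29, 40, 615]);


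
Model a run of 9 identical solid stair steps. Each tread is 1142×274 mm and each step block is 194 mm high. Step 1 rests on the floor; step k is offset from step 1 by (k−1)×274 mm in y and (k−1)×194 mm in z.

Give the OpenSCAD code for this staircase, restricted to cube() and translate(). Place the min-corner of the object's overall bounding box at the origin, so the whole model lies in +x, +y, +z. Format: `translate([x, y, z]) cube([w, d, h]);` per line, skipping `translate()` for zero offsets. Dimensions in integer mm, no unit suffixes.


cube([1142, 274, 194]);
translate([0, 274, 194]) cube([1142, 274, 194]);
translate([0, 548, 388]) cube([1142, 274, 194]);
translate([0, 822, 582]) cube([1142, 274, 194]);
translate([0, 1096, 776]) cube([1142, 274, 194]);
translate([0, 1370, 970]) cube([1142, 274, 194]);
translate([0, 1644, 1164]) cube([1142, 274, 194]);
translate([0, 1918, 1358]) cube([1142, 274, 194]);
translate([0, 2192, 1552]) cube([1142, 274, 194]);


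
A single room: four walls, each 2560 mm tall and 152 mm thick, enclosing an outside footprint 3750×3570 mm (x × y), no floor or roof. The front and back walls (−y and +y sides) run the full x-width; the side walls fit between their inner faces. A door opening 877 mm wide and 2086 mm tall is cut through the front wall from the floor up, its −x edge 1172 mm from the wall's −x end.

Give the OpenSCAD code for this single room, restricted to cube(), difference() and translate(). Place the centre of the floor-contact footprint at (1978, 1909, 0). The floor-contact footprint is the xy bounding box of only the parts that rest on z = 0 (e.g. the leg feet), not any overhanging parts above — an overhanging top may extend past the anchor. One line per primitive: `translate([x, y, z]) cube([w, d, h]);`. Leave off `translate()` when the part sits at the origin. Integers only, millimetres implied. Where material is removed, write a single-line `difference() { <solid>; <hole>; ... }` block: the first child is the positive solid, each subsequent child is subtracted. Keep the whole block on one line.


difference() { translate([103, 124, 0]) cube([3750, 152, 2560]); translate([1275, 124, 0]) cube([877, 152, 2086]); }
translate([103, 3542, 0]) cube([3750, 152, 2560]);
translate([103, 276, 0]) cube([152, 3266, 2560]);
translate([3701, 276, 0]) cube([152, 3266, 2560]);


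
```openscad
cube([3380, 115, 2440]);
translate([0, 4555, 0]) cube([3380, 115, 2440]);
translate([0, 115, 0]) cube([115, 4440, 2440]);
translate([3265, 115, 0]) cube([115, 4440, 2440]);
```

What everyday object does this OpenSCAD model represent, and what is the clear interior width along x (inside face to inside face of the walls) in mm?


A house (or room) frame. The interior width is 3150 mm.

Four 2440 mm walls enclosing a rectangle with no floor or roof — a room or house frame. Outside width is 3380 mm and wall thickness is 115 mm, so the interior width is 3380 − 2 × 115 = 3150 mm.


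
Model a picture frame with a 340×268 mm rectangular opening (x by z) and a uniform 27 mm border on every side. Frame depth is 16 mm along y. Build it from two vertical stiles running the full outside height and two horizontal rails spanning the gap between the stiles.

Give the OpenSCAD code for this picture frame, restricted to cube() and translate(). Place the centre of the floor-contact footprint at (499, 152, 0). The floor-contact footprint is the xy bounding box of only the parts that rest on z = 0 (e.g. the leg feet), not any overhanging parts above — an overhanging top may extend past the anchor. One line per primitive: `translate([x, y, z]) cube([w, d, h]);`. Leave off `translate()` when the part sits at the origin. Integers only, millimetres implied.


translate([302, 144, 0]) cube([27, 16, 322]);
translate([669, 144, 0]) cube([27, 16, 322]);
translate([329, 144, 0]) cube([340, 16, 27]);
translate([329, 144, 295]) cube([340, 16, 27]);


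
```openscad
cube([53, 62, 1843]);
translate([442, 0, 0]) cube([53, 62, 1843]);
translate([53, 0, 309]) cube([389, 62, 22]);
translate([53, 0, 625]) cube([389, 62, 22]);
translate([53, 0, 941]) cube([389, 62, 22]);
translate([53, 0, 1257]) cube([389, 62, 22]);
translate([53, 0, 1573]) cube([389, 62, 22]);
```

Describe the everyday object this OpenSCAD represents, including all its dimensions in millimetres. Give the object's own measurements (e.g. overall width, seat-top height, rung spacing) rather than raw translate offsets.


A straight ladder. Two 53×62 mm vertical rails, 1843 mm tall, stand 495 mm apart (outside-to-outside) with their front faces coplanar on the −y side. 5 rungs, each 62 mm deep and 22 mm tall, span between the inner faces of the rails, front faces flush with the rails. The lowest rung's underside is at z = 309 mm and rungs are spaced 316 mm apart (underside to underside).


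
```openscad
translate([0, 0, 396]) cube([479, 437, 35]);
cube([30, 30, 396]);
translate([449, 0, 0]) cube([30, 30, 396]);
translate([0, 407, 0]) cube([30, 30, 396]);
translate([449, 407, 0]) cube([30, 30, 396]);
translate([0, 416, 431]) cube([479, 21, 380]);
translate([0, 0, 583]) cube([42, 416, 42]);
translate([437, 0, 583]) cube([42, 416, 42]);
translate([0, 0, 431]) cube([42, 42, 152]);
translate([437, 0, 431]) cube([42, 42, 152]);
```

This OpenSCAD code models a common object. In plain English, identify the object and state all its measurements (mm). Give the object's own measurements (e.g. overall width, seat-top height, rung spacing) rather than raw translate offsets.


A chair. The seat is a 479×437×35 mm slab with its top at z = 431 mm, on four 30×30 mm corner legs (flush with the seat edges, standing on z = 0). A flat backrest 21 mm thick, 380 mm tall, spans the full seat width and rises from the seat top along its +y edge, rear face flush with the rear of the seat. Two armrests of 42×42 mm section run along each side from the seat's front edge to the front of the backrest, top faces 194 mm above the seat top and outer faces flush with the seat's x-edges; a 42×42 mm post under the front of each armrest stands on the seat at the front corner.


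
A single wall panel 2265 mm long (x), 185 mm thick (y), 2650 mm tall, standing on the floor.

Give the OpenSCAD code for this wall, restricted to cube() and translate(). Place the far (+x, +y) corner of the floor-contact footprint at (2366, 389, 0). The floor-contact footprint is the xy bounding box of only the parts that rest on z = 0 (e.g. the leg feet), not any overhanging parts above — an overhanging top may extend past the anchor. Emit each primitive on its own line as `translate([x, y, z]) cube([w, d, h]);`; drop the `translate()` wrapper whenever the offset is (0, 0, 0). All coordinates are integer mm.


translate([101, 204, 0]) cube([2265, 185, 2650]);


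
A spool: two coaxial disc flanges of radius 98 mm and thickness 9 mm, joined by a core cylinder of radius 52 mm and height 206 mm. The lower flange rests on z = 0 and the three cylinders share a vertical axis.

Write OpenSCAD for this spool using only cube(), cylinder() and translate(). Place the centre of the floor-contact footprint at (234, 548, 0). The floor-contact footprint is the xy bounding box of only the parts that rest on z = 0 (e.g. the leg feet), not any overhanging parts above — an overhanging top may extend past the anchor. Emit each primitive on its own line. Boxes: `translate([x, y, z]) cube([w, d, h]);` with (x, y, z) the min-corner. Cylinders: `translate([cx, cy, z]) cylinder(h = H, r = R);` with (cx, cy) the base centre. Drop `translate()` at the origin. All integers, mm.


translate([234, 548, 0]) cylinder(h = 9, r = 98);
translate([234, 548, 9]) cylinder(h = 206, r = 52);
translate([234, 548, 215]) cylinder(h = 9, r = 98);


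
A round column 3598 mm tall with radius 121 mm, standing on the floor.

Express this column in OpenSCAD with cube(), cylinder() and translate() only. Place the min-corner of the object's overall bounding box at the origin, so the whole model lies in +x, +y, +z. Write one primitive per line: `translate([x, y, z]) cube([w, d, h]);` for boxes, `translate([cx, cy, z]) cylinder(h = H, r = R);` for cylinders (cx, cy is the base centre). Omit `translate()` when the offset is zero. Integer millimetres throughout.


translate([121, 121, 0]) cylinder(h = 3598, r = 121);


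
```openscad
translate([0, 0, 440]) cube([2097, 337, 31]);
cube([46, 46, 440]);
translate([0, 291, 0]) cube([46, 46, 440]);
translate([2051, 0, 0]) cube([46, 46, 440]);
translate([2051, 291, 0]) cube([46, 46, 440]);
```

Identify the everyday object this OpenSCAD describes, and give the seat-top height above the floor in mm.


A bench. The seat-top height is 471 mm.

A long slab on four corner posts — a bench. The slab sits at z = 440 with thickness 31, so the top is 440 + 31 = 471 mm.


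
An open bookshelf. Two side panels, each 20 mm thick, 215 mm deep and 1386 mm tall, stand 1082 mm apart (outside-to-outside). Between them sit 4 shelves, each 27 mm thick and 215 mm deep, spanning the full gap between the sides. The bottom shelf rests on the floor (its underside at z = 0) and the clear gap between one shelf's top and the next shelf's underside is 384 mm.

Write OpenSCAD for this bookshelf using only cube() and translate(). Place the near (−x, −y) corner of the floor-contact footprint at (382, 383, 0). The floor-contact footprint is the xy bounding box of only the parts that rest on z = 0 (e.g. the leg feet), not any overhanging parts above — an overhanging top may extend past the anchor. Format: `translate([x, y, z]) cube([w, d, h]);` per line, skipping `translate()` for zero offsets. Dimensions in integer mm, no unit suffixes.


translate([382, 383, 0]) cube([20, 215, 1386]);
translate([1444, 383, 0]) cube([20, 215, 1386]);
translate([402, 383, 0]) cube([1042, 215, 27]);
translate([402, 383, 411]) cube([1042, 215, 27]);
translate([402, 383, 822]) cube([1042, 215, 27]);
translate([402, 383, 1233]) cube([1042, 215, 27]);


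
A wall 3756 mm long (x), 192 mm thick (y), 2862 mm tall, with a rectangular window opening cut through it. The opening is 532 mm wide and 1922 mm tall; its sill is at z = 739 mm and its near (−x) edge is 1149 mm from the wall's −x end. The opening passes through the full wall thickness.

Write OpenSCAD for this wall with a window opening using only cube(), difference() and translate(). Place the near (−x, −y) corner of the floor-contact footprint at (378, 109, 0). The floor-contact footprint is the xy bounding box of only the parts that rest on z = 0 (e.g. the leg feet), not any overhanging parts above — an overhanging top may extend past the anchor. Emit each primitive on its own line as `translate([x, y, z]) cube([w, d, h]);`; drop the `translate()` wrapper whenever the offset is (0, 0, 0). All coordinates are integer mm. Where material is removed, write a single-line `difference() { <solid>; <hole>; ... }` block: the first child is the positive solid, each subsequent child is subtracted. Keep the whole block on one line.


difference() { translate([378, 109, 0]) cube([3756, 192, 2862]); translate([1527, 109, 739]) cube([532, 192, 1922]); }


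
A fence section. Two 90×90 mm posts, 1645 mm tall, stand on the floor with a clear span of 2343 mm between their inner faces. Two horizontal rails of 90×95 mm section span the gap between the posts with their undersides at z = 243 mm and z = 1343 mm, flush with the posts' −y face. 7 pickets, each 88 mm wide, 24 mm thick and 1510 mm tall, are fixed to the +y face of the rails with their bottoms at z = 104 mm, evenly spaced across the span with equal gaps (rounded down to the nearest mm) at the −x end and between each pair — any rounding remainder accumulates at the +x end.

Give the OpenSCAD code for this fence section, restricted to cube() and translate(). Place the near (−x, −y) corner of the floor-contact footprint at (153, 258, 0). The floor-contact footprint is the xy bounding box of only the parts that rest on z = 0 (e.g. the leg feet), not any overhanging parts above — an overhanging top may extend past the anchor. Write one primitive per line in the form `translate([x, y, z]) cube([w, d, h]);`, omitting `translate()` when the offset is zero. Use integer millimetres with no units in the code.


translate([153, 258, 0]) cube([90, 90, 1645]);
translate([2586, 258, 0]) cube([90, 90, 1645]);
translate([243, 258, 243]) cube([2343, 90, 95]);
translate([243, 258, 1343]) cube([2343, 90, 95]);
translate([458, 348, 104]) cube([88, 24, 1510]);
translate([761, 348, 104]) cube([88, 24, 1510]);
translate([1064, 348, 104]) cube([88, 24, 1510]);
translate([1367, 348, 104]) cube([88, 24, 1510]);
translate([1670, 348, 104]) cube([88, 24, 1510]);
translate([1973, 348, 104]) cube([88, 24, 1510]);
translate([2276, 348, 104]) cube([88, 24, 1510]);


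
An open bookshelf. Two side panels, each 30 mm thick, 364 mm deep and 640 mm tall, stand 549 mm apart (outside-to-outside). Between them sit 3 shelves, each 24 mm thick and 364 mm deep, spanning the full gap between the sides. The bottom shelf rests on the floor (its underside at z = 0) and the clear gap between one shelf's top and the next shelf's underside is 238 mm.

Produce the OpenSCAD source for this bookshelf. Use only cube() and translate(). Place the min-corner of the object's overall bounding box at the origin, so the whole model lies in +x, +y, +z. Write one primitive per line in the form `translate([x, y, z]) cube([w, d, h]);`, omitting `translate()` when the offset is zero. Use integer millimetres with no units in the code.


cube([30, 364, 640]);
translate([519, 0, 0]) cube([30, 364, 640]);
translate([30, 0, 0]) cube([489, 364, 24]);
translate([30, 0, 262]) cube([489, 364, 24]);
translate([30, 0, 524]) cube([489, 364, 24]);


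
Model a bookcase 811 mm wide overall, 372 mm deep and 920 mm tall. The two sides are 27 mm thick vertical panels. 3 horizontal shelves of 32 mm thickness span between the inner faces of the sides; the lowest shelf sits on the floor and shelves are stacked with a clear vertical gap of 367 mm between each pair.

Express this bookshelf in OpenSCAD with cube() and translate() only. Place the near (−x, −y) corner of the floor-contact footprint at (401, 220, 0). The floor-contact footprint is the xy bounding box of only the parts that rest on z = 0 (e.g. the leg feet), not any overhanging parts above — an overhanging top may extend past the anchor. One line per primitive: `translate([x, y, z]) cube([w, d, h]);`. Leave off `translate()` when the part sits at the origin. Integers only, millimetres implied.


translate([401, 220, 0]) cube([27, 372, 920]);
translate([1185, 220, 0]) cube([27, 372, 920]);
translate([428, 220, 0]) cube([757, 372, 32]);
translate([428, 220, 399]) cube([757, 372, 32]);
translate([428, 220, 798]) cube([757, 372, 32]);


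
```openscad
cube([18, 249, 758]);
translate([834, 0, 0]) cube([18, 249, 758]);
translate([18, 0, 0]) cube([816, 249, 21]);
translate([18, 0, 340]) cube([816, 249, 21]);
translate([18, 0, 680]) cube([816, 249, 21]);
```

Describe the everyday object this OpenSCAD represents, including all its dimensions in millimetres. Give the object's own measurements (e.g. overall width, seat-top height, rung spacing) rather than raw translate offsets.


An open bookshelf. Two side panels, each 18 mm thick, 249 mm deep and 758 mm tall, stand 852 mm apart (outside-to-outside). Between them sit 3 shelves, each 21 mm thick and 249 mm deep, spanning the full gap between the sides. The bottom shelf rests on the floor (its underside at z = 0) and the clear gap between one shelf's top and the next shelf's underside is 319 mm.


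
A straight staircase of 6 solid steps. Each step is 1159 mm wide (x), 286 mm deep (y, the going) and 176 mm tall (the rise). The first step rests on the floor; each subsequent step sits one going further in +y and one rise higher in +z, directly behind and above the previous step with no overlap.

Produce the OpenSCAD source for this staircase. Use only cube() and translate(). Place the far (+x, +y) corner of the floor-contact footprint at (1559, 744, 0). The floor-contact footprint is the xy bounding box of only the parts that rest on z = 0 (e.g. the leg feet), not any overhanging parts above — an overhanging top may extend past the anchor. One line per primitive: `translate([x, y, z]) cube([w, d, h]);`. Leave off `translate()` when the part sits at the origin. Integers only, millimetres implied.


translate([400, 458, 0]) cube([1159, 286, 176]);
translate([400, 744, 176]) cube([1159, 286, 176]);
translate([400, 1030, 352]) cube([1159, 286, 176]);
translate([400, 1316, 528]) cube([1159, 286, 176]);
translate([400, 1602, 704]) cube([1159, 286, 176]);
translate([400, 1888, 880]) cube([1159, 286, 176]);


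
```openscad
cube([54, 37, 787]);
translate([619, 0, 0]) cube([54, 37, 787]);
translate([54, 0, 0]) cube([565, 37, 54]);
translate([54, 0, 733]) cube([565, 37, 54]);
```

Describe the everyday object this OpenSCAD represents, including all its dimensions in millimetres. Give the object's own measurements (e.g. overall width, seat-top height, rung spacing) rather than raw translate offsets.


A rectangular picture frame lying in the x–z plane (depth along y). The opening is 565 mm wide (x) by 679 mm tall (z), surrounded by a border 54 mm wide on all four sides. The frame is 37 mm deep and is made of two full-height vertical stiles with two horizontal rails fitted between them.


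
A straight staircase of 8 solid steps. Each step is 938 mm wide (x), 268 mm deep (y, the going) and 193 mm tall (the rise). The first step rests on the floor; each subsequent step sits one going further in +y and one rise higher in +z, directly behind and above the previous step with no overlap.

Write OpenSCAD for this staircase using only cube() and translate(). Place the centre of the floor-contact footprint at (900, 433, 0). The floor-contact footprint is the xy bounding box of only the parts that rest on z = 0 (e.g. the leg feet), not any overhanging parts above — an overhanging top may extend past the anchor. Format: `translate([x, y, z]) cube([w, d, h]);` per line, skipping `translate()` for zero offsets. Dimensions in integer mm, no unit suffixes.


translate([431, 299, 0]) cube([938, 268, 193]);
translate([431, 567, 193]) cube([938, 268, 193]);
translate([431, 835, 386]) cube([938, 268, 193]);
translate([431, 1103, 579]) cube([938, 268, 193]);
translate([431, 1371, 772]) cube([938, 268, 193]);
translate([431, 1639, 965]) cube([938, 268, 193]);
translate([431, 1907, 1158]) cube([938, 268, 193]);
translate([431, 2175, 1351]) cube([938, 268, 193]);


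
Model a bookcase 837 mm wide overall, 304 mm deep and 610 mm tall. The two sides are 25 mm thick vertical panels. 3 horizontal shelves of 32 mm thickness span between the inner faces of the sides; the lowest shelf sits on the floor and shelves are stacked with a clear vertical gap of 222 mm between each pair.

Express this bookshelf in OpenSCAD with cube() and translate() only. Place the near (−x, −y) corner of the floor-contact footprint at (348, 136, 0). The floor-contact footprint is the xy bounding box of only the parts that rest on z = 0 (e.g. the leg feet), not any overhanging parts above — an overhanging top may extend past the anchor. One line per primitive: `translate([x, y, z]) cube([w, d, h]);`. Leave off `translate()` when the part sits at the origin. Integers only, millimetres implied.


translate([348, 136, 0]) cube([25, 304, 610]);
translate([1160, 136, 0]) cube([25, 304, 610]);
translate([373, 136, 0]) cube([787, 304, 32]);
translate([373, 136, 254]) cube([787, 304, 32]);
translate([373, 136, 508]) cube([787, 304, 32]);


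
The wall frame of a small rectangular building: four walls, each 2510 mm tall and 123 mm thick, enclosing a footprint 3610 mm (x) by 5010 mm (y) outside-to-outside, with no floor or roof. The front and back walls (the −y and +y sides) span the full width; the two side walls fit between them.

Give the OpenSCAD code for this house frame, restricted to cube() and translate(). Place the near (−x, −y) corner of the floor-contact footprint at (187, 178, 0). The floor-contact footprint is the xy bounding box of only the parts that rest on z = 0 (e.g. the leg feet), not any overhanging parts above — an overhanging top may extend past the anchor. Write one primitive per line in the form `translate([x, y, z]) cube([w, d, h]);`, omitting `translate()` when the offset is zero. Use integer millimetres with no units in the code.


translate([187, 178, 0]) cube([3610, 123, 2510]);
translate([187, 5065, 0]) cube([3610, 123, 2510]);
translate([187, 301, 0]) cube([123, 4764, 2510]);
translate([3674, 301, 0]) cube([123, 4764, 2510]);


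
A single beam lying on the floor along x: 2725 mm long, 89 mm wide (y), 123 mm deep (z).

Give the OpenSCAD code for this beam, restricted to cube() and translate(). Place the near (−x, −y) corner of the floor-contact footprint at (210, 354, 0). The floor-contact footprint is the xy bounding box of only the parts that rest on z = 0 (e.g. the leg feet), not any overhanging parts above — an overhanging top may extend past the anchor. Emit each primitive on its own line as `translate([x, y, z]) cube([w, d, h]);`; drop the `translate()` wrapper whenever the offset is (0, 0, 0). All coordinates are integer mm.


translate([210, 354, 0]) cube([2725, 89, 123]);


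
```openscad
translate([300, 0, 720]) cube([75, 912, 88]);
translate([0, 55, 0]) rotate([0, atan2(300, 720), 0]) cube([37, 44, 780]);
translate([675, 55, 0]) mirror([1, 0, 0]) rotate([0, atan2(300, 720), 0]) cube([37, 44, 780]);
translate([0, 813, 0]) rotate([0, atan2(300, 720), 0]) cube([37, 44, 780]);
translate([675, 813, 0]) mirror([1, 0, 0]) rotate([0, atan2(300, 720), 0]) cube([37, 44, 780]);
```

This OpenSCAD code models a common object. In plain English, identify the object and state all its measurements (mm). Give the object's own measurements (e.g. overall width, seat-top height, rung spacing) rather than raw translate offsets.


A sawhorse. A 75×912×88 mm beam (x, y, z) sits on two A-frame leg pairs. Each pair is two raked legs of 37×44 mm section (44 mm along y) splaying symmetrically in x. Each leg rises 720 mm vertically over 300 mm of horizontal reach and is 780 mm long along its own axis. Every leg's outer bottom edge rests on the floor and its outer top edge meets a bottom edge of the beam — the left legs (tilting toward +x) meet the beam's −x bottom edge, the right legs (their mirror images, tilting toward −x) meet its +x bottom edge — so the leg tops tuck under the beam, the beam's underside is 720 mm above the floor, and the feet are 675 mm apart outside-to-outside with the beam centred between them. The two leg pairs are set in 55 mm from either end of the beam.


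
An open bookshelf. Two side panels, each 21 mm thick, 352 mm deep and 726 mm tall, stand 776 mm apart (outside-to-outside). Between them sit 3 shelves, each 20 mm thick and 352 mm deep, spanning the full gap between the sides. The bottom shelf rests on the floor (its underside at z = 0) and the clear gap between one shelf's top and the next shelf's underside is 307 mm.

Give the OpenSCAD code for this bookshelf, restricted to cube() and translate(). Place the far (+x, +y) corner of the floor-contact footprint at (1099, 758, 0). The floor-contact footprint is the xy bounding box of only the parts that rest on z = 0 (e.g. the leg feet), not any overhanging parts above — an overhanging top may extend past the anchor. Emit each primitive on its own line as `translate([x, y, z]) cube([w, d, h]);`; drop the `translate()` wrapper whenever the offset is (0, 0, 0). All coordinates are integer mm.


translate([323, 406, 0]) cube([21, 352, 726]);
translate([1078, 406, 0]) cube([21, 352, 726]);
translate([344, 406, 0]) cube([734, 352, 20]);
translate([344, 406, 327]) cube([734, 352, 20]);
translate([344, 406, 654]) cube([734, 352, 20]);


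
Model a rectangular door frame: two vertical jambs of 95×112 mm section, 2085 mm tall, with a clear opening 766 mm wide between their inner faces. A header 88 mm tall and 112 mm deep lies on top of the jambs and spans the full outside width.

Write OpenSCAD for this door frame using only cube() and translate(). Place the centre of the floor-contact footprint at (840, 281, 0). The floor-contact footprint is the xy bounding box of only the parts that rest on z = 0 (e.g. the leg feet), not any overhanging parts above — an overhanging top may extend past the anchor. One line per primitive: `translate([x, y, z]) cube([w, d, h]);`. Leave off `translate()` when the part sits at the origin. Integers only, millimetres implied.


translate([362, 225, 0]) cube([95, 112, 2085]);
translate([1223, 225, 0]) cube([95, 112, 2085]);
translate([362, 225, 2085]) cube([956, 112, 88]);


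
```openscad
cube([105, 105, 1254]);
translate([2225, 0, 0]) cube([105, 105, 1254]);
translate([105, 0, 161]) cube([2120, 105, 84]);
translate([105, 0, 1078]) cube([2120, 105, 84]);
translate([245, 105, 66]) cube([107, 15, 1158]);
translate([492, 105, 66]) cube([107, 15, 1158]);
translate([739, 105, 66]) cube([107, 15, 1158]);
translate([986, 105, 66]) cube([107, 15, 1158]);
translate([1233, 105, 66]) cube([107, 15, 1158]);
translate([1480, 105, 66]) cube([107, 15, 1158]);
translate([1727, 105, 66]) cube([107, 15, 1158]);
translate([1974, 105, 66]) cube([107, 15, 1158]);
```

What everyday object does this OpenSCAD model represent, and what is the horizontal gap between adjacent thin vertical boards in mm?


A fence section. The picket gap is 140 mm.

Two posts, two rails, 8 pickets — a fence section. Span 2120 mm holds 8 pickets of 107 mm with 9 equal gaps: ⌊(2120 − 8·107) / 9⌋ = 140 mm.


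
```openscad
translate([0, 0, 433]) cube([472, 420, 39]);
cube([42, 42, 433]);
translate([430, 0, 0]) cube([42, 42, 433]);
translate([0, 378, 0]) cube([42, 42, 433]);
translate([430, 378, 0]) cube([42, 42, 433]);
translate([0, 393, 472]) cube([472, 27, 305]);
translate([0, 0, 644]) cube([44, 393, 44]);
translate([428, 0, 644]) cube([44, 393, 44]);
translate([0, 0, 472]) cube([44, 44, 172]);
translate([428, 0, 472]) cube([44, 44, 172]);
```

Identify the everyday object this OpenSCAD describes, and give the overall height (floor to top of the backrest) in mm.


A chair. The overall height is 777 mm.

A slab on four corner posts with a tall panel at the back — a chair. The seat slab sits at z = 433 with thickness 39, and the 305 mm backrest starts at the seat top, so the overall height is 433 + 39 + 305 = 777 mm.


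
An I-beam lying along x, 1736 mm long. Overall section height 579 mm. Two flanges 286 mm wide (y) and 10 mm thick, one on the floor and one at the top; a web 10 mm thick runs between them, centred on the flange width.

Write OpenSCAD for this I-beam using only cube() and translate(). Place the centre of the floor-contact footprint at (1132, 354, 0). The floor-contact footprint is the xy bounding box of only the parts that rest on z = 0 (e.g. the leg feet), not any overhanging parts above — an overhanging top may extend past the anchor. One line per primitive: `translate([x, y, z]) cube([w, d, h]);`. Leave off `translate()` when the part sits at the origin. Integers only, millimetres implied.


translate([264, 211, 0]) cube([1736, 286, 10]);
translate([264, 349, 10]) cube([1736, 10, 559]);
translate([264, 211, 569]) cube([1736, 286, 10]);


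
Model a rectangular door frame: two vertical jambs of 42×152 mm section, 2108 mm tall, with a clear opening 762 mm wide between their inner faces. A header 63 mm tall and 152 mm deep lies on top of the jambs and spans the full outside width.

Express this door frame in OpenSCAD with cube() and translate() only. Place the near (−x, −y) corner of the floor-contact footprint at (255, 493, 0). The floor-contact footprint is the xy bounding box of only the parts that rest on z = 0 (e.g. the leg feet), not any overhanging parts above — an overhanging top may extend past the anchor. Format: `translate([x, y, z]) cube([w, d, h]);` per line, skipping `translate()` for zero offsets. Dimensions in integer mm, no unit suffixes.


translate([255, 493, 0]) cube([42, 152, 2108]);
translate([1059, 493, 0]) cube([42, 152, 2108]);
translate([255, 493, 2108]) cube([846, 152, 63]);
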